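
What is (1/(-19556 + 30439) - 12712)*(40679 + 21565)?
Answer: -8611127195580/10883 ≈ -7.9125e+8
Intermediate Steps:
(1/(-19556 + 30439) - 12712)*(40679 + 21565) = (1/10883 - 12712)*62244 = -138344695/10883*62244 = -8611127195580/10883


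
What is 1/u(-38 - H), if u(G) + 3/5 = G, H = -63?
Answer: 5/122 ≈ 0.040984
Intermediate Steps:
u(G) = -3/5 + G
1/u(-38 - H) = 1/(-3/5 + (-38 - 1*(-63))) = 1/(-3/5 + (-38 + 63)) = 1/(-3/5 + 25) = 1/(122/5) = 5/122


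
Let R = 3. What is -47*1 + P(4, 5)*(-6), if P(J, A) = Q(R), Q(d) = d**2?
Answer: -101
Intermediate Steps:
P(J, A) = 9 (P(J, A) = 3**2 = 9)
-47*1 + P(4, 5)*(-6) = -47*1 + 9*(-6) = -47 - 54 = -101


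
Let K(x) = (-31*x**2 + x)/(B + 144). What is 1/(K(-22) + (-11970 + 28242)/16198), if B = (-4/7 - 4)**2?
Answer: -32719960/2948672123 ≈ -0.011097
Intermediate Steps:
B = 1024/49 (B = (-4*1/7 - 4)**2 = (-4/7 - 4)**2 = (-32/7)**2 = 1024/49 ≈ 20.898)
K(x) = -1519*x**2/8080 + 49*x/8080 (K(x) = (-31*x**2 + x)/(1024/49 + 144) = (x - 31*x**2)/(8080/49) = (x - 31*x**2)*(49/8080) = -1519*x**2/8080 + 49*x/8080)
1/(K(-22) + (-11970 + 28242)/16198) = 1/((49/8080)*(-22)*(1 - 31*(-22)) + (-11970 + 28242)/16198) = 1/((49/8080)*(-22)*(1 + 682) + 16272*(1/16198)) = 1/((49/8080)*(-22)*683 + 8136/8099) = 1/(-368137/4040 + 8136/8099) = 1/(-2948672123/32719960) = -32719960/2948672123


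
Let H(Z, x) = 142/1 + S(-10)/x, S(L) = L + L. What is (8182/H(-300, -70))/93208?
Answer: 28637/46417584 ≈ 0.00061694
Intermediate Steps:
S(L) = 2*L
H(Z, x) = 142 - 20/x (H(Z, x) = 142/1 + (2*(-10))/x = 142*1 - 20/x = 142 - 20/x)
(8182/H(-300, -70))/93208 = (8182/(142 - 20/(-70)))/93208 = (8182/(142 - 20*(-1/70)))*(1/93208) = (8182/(142 + 2/7))*(1/93208) = (8182/(996/7))*(1/93208) = (8182*(7/996))*(1/93208) = (28637/498)*(1/93208) = 28637/46417584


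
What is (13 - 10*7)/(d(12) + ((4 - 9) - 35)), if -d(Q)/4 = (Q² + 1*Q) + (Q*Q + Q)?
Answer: 57/1288 ≈ 0.044255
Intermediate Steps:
d(Q) = -8*Q - 8*Q² (d(Q) = -4*((Q² + 1*Q) + (Q*Q + Q)) = -4*((Q² + Q) + (Q² + Q)) = -4*((Q + Q²) + (Q + Q²)) = -4*(2*Q + 2*Q²) = -8*Q - 8*Q²)
(13 - 10*7)/(d(12) + ((4 - 9) - 35)) = (13 - 10*7)/(-8*12*(1 + 12) + ((4 - 9) - 35)) = (13 - 70)/(-8*12*13 + (-5 - 35)) = -57/(-1248 - 40) = -57/(-1288) = -57*(-1/1288) = 57/1288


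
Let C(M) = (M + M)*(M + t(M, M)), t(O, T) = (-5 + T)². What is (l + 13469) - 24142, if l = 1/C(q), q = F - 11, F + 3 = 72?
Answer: -3549540955/332572 ≈ -10673.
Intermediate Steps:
F = 69 (F = -3 + 72 = 69)
q = 58 (q = 69 - 11 = 58)
C(M) = 2*M*(M + (-5 + M)²) (C(M) = (M + M)*(M + (-5 + M)²) = (2*M)*(M + (-5 + M)²) = 2*M*(M + (-5 + M)²))
l = 1/332572 (l = 1/(2*58*(58 + (-5 + 58)²)) = 1/(2*58*(58 + 53²)) = 1/(2*58*(58 + 2809)) = 1/(2*58*2867) = 1/332572 ≈ 3.0069e-6)
(l + 13469) - 24142 = (1/332572 + 13469) - 24142 = 4479412269/332572 - 24142 = -3549540955/332572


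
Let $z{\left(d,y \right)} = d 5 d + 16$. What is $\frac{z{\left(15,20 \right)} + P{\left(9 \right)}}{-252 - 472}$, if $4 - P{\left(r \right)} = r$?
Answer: $- \frac{284}{181} \approx -1.5691$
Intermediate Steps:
$P{\left(r \right)} = 4 - r$
$z{\left(d,y \right)} = 16 + 5 d^{2}$ ($z{\left(d,y \right)} = 5 d d + 16 = 5 d^{2} + 16 = 16 + 5 d^{2}$)
$\frac{z{\left(15,20 \right)} + P{\left(9 \right)}}{-252 - 472} = \frac{\left(16 + 5 \cdot 15^{2}\right) + \left(4 - 9\right)}{-252 - 472} = \frac{\left(16 + 5 \cdot 225\right) + \left(4 - 9\right)}{-724} = \left(\left(16 + 1125\right) - 5\right) \left(- \frac{1}{724}\right) = \left(1141 - 5\right) \left(- \frac{1}{724}\right) = 1136 \left(- \frac{1}{724}\right) = - \frac{284}{181}$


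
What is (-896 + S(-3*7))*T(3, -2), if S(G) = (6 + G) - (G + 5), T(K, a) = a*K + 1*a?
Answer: 7160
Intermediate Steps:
T(K, a) = a + K*a (T(K, a) = K*a + a = a + K*a)
S(G) = 1 (S(G) = (6 + G) - (5 + G) = (6 + G) + (-5 - G) = 1)
(-896 + S(-3*7))*T(3, -2) = (-896 + 1)*(-2*(1 + 3)) = -(-1790)*4 = -895*(-8) = 7160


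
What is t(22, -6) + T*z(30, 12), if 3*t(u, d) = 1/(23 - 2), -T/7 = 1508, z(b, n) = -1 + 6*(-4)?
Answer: 16625701/63 ≈ 2.6390e+5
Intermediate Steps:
z(b, n) = -25 (z(b, n) = -1 - 24 = -25)
T = -10556 (T = -7*1508 = -10556)
t(u, d) = 1/63 (t(u, d) = 1/(3*(23 - 2)) = (⅓)/21 = (⅓)*(1/21) = 1/63)
t(22, -6) + T*z(30, 12) = 1/63 - 10556*(-25) = 1/63 + 263900 = 16625701/63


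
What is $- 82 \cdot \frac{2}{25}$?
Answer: $- \frac{164}{25} \approx -6.56$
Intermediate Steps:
$- 82 \cdot \frac{2}{25} = - 82 \cdot 2 \cdot \frac{1}{25} = \left(-82\right) \frac{2}{25} = - \frac{164}{25}$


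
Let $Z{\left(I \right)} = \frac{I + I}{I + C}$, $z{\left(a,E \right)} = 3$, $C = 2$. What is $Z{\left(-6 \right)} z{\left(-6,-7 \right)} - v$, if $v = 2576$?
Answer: $-2567$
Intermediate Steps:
$Z{\left(I \right)} = \frac{2 I}{2 + I}$ ($Z{\left(I \right)} = \frac{I + I}{I + 2} = \frac{2 I}{2 + I}$)
$Z{\left(-6 \right)} z{\left(-6,-7 \right)} - v = 2 \left(-6\right) \frac{1}{2 - 6} \cdot 3 - 2576 = 2 \left(-6\right) \frac{1}{-4} \cdot 3 - 2576 = 2 \left(-6\right) \left(- \frac{1}{4}\right) 3 - 2576 = 3 \cdot 3 - 2576 = 9 - 2576 = -2567$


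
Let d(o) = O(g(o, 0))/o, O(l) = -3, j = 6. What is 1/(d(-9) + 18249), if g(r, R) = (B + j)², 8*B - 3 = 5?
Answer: 3/54748 ≈ 5.4797e-5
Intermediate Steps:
B = 1 (B = 3/8 + (⅛)*5 = 3/8 + 5/8 = 1)
g(r, R) = 49 (g(r, R) = (1 + 6)² = 7² = 49)
d(o) = -3/o
1/(d(-9) + 18249) = 1/(-3/(-9) + 18249) = 1/(-3*(-⅑) + 18249) = 1/(⅓ + 18249) = 1/(54748/3) = 3/54748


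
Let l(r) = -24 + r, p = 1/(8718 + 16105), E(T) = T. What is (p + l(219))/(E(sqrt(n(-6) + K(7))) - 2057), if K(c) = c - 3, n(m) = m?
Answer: -9956879702/105032343573 - 4840486*I*sqrt(2)/105032343573 ≈ -0.094798 - 6.5175e-5*I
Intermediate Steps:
K(c) = -3 + c
p = 1/24823 ≈ 4.0285e-5
(p + l(219))/(E(sqrt(n(-6) + K(7))) - 2057) = (1/24823 + (-24 + 219))/(sqrt(-6 + (-3 + 7)) - 2057) = (1/24823 + 195)/(sqrt(-6 + 4) - 2057) = 4840486/(24823*(sqrt(-2) - 2057)) = 4840486/(24823*(I*sqrt(2) - 2057)) = 4840486/(24823*(-2057 + I*sqrt(2)))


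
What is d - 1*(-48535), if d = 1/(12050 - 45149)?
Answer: 1606459964/33099 ≈ 48535.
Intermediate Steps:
d = -1/33099 (d = 1/(-33099) = -1/33099 ≈ -3.0212e-5)
d - 1*(-48535) = -1/33099 - 1*(-48535) = -1/33099 + 48535 = 1606459964/33099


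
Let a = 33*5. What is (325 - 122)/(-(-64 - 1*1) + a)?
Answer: 203/230 ≈ 0.88261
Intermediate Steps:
a = 165
(325 - 122)/(-(-64 - 1*1) + a) = (325 - 122)/(-(-64 - 1*1) + 165) = 203/(-(-64 - 1) + 165) = 203/(-1*(-65) + 165) = 203/(65 + 165) = 203/230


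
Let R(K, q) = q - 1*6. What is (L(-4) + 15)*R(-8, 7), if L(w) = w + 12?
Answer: 23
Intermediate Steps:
R(K, q) = -6 + q (R(K, q) = q - 6 = -6 + q)
L(w) = 12 + w
(L(-4) + 15)*R(-8, 7) = ((12 - 4) + 15)*(-6 + 7) = (8 + 15)*1 = 23*1 = 23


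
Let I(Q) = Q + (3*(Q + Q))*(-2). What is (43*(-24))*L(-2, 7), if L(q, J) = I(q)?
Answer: -22704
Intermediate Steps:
I(Q) = -11*Q (I(Q) = Q + (3*(2*Q))*(-2) = Q + (6*Q)*(-2) = Q - 12*Q = -11*Q)
L(q, J) = -11*q
(43*(-24))*L(-2, 7) = (43*(-24))*(-11*(-2)) = -1032*22 = -22704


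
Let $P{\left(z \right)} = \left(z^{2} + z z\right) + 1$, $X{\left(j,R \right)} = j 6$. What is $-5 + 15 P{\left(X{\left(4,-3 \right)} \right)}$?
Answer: $17290$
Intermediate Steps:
$X{\left(j,R \right)} = 6 j$
$P{\left(z \right)} = 1 + 2 z^{2}$ ($P{\left(z \right)} = \left(z^{2} + z^{2}\right) + 1 = 2 z^{2} + 1 = 1 + 2 z^{2}$)
$-5 + 15 P{\left(X{\left(4,-3 \right)} \right)} = -5 + 15 \left(1 + 2 \left(6 \cdot 4\right)^{2}\right) = -5 + 15 \left(1 + 2 \cdot 24^{2}\right) = -5 + 15 \left(1 + 2 \cdot 576\right) = -5 + 15 \left(1 + 1152\right) = -5 + 15 \cdot 1153 = -5 + 17295 = 17290$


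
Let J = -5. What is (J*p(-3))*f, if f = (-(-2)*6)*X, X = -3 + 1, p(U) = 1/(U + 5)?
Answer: 60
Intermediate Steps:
p(U) = 1/(5 + U)
X = -2
f = -24 (f = -(-2)*6*(-2) = -1*(-12)*(-2) = 12*(-2) = -24)
(J*p(-3))*f = -5/(5 - 3)*(-24) = -5/2*(-24) = 60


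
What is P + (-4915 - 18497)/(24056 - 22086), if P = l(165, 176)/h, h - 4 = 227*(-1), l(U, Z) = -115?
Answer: -2497163/219655 ≈ -11.369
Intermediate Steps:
h = -223 (h = 4 + 227*(-1) = 4 - 227 = -223)
P = 115/223 (P = -115/(-223) = -115*(-1/223) = 115/223 ≈ 0.51569)
P + (-4915 - 18497)/(24056 - 22086) = 115/223 + (-4915 - 18497)/(24056 - 22086) = 115/223 - 23412/1970 = 115/223 - 23412*1/1970 = 115/223 - 11706/985 = -2497163/219655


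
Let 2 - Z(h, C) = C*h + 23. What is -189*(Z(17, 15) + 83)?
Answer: 36477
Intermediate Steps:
Z(h, C) = -21 - C*h (Z(h, C) = 2 - (C*h + 23) = 2 - (23 + C*h) = 2 + (-23 - C*h) = -21 - C*h)
-189*(Z(17, 15) + 83) = -189*((-21 - 1*15*17) + 83) = -189*((-21 - 255) + 83) = -189*(-276 + 83) = -189*(-193) = 36477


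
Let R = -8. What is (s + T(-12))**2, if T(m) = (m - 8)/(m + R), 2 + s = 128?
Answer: 16129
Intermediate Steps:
s = 126 (s = -2 + 128 = 126)
T(m) = 1 (T(m) = (m - 8)/(m - 8) = (-8 + m)/(-8 + m) = 1)
(s + T(-12))**2 = (126 + 1)**2 = 127**2 = 16129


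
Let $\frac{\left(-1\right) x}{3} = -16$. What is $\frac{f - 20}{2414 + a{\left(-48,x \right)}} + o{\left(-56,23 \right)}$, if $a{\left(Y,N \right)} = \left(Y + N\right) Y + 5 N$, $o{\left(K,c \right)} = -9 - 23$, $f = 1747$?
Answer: $- \frac{83201}{2654} \approx -31.349$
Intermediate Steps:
$x = 48$ ($x = \left(-3\right) \left(-16\right) = 48$)
$o{\left(K,c \right)} = -32$ ($o{\left(K,c \right)} = -9 - 23 = -32$)
$a{\left(Y,N \right)} = 5 N + Y \left(N + Y\right)$ ($a{\left(Y,N \right)} = \left(N + Y\right) Y + 5 N = Y \left(N + Y\right) + 5 N = 5 N + Y \left(N + Y\right)$)
$\frac{f - 20}{2414 + a{\left(-48,x \right)}} + o{\left(-56,23 \right)} = \frac{1747 - 20}{2414 + \left(\left(-48\right)^{2} + 5 \cdot 48 + 48 \left(-48\right)\right)} - 32 = \frac{1727}{2414 + \left(2304 + 240 - 2304\right)} - 32 = \frac{1727}{2414 + 240} - 32 = \frac{1727}{2654} - 32 = - \frac{83201}{2654}$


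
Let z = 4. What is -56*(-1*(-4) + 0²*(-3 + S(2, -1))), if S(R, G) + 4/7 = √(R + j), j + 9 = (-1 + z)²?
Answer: -224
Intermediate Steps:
j = 0 (j = -9 + (-1 + 4)² = -9 + 3² = -9 + 9 = 0)
S(R, G) = -4/7 + √R (S(R, G) = -4/7 + √(R + 0) = -4/7 + √R)
-56*(-1*(-4) + 0²*(-3 + S(2, -1))) = -56*(-1*(-4) + 0²*(-3 + (-4/7 + √2))) = -56*(4 + 0*(-25/7 + √2)) = -56*(4 + 0) = -56*4 = -224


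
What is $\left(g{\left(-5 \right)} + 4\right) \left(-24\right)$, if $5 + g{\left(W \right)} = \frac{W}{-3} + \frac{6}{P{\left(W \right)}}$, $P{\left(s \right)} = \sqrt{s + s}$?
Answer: $-16 + \frac{72 i \sqrt{10}}{5} \approx -16.0 + 45.537 i$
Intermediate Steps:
$P{\left(s \right)} = \sqrt{2} \sqrt{s}$ ($P{\left(s \right)} = \sqrt{2 s} = \sqrt{2} \sqrt{s}$)
$g{\left(W \right)} = -5 - \frac{W}{3} + \frac{3 \sqrt{2}}{\sqrt{W}}$ ($g{\left(W \right)} = -5 + \left(\frac{W}{-3} + \frac{6}{\sqrt{2} \sqrt{W}}\right) = -5 + \left(W \left(- \frac{1}{3}\right) + 6 \frac{\sqrt{2}}{2 \sqrt{W}}\right) = -5 - \left(\frac{W}{3} - \frac{3 \sqrt{2}}{\sqrt{W}}\right) = -5 - \frac{W}{3} + \frac{3 \sqrt{2}}{\sqrt{W}}$)
$\left(g{\left(-5 \right)} + 4\right) \left(-24\right) = \left(\left(-5 - - \frac{5}{3} + \frac{3 \sqrt{2}}{i \sqrt{5}}\right) + 4\right) \left(-24\right) = \left(\left(-5 + \frac{5}{3} + 3 \sqrt{2} \left(- \frac{i \sqrt{5}}{5}\right)\right) + 4\right) \left(-24\right) = \left(\left(-5 + \frac{5}{3} - \frac{3 i \sqrt{10}}{5}\right) + 4\right) \left(-24\right) = \left(\left(- \frac{10}{3} - \frac{3 i \sqrt{10}}{5}\right) + 4\right) \left(-24\right) = \left(\frac{2}{3} - \frac{3 i \sqrt{10}}{5}\right) \left(-24\right) = -16 + \frac{72 i \sqrt{10}}{5}$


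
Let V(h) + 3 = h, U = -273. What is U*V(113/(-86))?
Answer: 101283/86 ≈ 1177.7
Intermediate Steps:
V(h) = -3 + h
U*V(113/(-86)) = -273*(-3 + 113/(-86)) = -273*(-3 + 113*(-1/86)) = -273*(-3 - 113/86) = -273*(-371/86) = 101283/86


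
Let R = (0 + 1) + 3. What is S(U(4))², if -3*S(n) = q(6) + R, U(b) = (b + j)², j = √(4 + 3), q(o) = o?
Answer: 100/9 ≈ 11.111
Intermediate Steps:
R = 4 (R = 1 + 3 = 4)
j = √7 ≈ 2.6458
U(b) = (b + √7)²
S(n) = -10/3 (S(n) = -(6 + 4)/3 = -⅓*10 = -10/3)
S(U(4))² = (-10/3)² = 100/9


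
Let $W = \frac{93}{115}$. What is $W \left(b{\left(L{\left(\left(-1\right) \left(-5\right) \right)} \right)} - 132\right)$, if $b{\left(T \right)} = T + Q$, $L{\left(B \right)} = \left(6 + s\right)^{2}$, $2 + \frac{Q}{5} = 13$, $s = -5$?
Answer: $- \frac{7068}{115} \approx -61.461$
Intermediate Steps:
$Q = 55$ ($Q = -10 + 5 \cdot 13 = -10 + 65 = 55$)
$L{\left(B \right)} = 1$ ($L{\left(B \right)} = \left(6 - 5\right)^{2} = 1^{2} = 1$)
$W = \frac{93}{115}$ ($W = 93 \cdot \frac{1}{115} = \frac{93}{115} \approx 0.8087$)
$b{\left(T \right)} = 55 + T$ ($b{\left(T \right)} = T + 55 = 55 + T$)
$W \left(b{\left(L{\left(\left(-1\right) \left(-5\right) \right)} \right)} - 132\right) = \frac{93 \left(\left(55 + 1\right) - 132\right)}{115} = \frac{93 \left(56 - 132\right)}{115} = \frac{93}{115} \left(-76\right) = - \frac{7068}{115}$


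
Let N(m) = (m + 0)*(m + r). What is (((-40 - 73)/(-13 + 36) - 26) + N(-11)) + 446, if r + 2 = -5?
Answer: 14101/23 ≈ 613.09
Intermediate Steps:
r = -7 (r = -2 - 5 = -7)
N(m) = m*(-7 + m) (N(m) = (m + 0)*(m - 7) = m*(-7 + m))
(((-40 - 73)/(-13 + 36) - 26) + N(-11)) + 446 = (((-40 - 73)/(-13 + 36) - 26) - 11*(-7 - 11)) + 446 = ((-113/23 - 26) - 11*(-18)) + 446 = ((-113*1/23 - 26) + 198) + 446 = ((-113/23 - 26) + 198) + 446 = (-711/23 + 198) + 446 = 3843/23 + 446 = 14101/23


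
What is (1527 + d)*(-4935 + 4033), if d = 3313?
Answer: -4365680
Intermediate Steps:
(1527 + d)*(-4935 + 4033) = (1527 + 3313)*(-4935 + 4033) = 4840*(-902) = -4365680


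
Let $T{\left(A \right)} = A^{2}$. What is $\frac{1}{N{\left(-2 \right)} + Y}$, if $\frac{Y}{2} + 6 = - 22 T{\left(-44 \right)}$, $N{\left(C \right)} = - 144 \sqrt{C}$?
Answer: $\frac{i}{4 \left(- 21299 i + 36 \sqrt{2}\right)} \approx -1.1738 \cdot 10^{-5} + 2.8057 \cdot 10^{-8} i$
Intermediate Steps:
$Y = -85196$ ($Y = -12 + 2 \left(- 22 \left(-44\right)^{2}\right) = -12 + 2 \left(\left(-22\right) 1936\right) = -12 + 2 \left(-42592\right) = -12 - 85184 = -85196$)
$\frac{1}{N{\left(-2 \right)} + Y} = \frac{1}{- 144 \sqrt{-2} - 85196} = \frac{1}{- 144 i \sqrt{2} - 85196} = \frac{1}{-85196 - 144 i \sqrt{2}}$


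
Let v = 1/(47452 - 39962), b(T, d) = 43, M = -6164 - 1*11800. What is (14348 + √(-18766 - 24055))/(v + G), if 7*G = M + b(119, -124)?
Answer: -509320/90879 - 7490*I*√42821/19175469 ≈ -5.6044 - 0.080828*I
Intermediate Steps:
M = -17964 (M = -6164 - 11800 = -17964)
v = 1/7490 ≈ 0.00013351
G = -17921/7 (G = (-17964 + 43)/7 = (⅐)*(-17921) = -17921/7 ≈ -2560.1)
(14348 + √(-18766 - 24055))/(v + G) = (14348 + √(-18766 - 24055))/(1/7490 - 17921/7) = (14348 + √(-42821))/(-19175469/7490) = (14348 + I*√42821)*(-7490/19175469) = -509320/90879 - 7490*I*√42821/19175469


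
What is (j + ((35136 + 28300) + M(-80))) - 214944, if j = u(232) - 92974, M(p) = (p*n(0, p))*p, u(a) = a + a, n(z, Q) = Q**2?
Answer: 40715982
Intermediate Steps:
u(a) = 2*a
M(p) = p**4 (M(p) = (p*p**2)*p = p**3*p = p**4)
j = -92510 (j = 2*232 - 92974 = 464 - 92974 = -92510)
(j + ((35136 + 28300) + M(-80))) - 214944 = (-92510 + ((35136 + 28300) + (-80)**4)) - 214944 = (-92510 + (63436 + 40960000)) - 214944 = (-92510 + 41023436) - 214944 = 40930926 - 214944 = 40715982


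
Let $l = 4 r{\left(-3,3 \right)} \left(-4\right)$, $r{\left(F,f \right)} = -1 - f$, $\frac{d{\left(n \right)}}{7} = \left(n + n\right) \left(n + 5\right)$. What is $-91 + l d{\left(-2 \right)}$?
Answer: $-5467$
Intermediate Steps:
$d{\left(n \right)} = 14 n \left(5 + n\right)$ ($d{\left(n \right)} = 7 \left(n + n\right) \left(n + 5\right) = 7 \cdot 2 n \left(5 + n\right) = 14 n \left(5 + n\right)$)
$l = 64$ ($l = 4 \left(-1 - 3\right) \left(-4\right) = 4 \left(-4\right) \left(-4\right) = \left(-16\right) \left(-4\right) = 64$)
$-91 + l d{\left(-2 \right)} = -91 + 64 \cdot 14 \left(-2\right) \left(5 - 2\right) = -91 + 64 \cdot 14 \left(-2\right) 3 = -91 + 64 \left(-84\right) = -91 - 5376 = -5467$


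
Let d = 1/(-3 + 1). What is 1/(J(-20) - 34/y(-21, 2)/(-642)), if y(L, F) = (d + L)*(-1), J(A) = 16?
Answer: 13803/220882 ≈ 0.062490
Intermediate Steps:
d = -½ (d = 1/(-2) = -½ ≈ -0.50000)
y(L, F) = ½ - L (y(L, F) = (-½ + L)*(-1) = ½ - L)
1/(J(-20) - 34/y(-21, 2)/(-642)) = 1/(16 - 34/(½ - 1*(-21))/(-642)) = 1/(16 - 34/(½ + 21)*(-1/642)) = 1/(16 - 34/43/2*(-1/642)) = 1/(16 - 34*2/43*(-1/642)) = 1/(16 - 68/43*(-1/642)) = 1/(16 + 34/13803) = 1/(220882/13803) = 13803/220882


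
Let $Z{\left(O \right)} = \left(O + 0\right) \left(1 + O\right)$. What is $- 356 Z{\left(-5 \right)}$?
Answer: $-7120$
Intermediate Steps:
$Z{\left(O \right)} = O \left(1 + O\right)$
$- 356 Z{\left(-5 \right)} = - 356 \left(- 5 \left(1 - 5\right)\right) = - 356 \left(\left(-5\right) \left(-4\right)\right) = \left(-356\right) 20 = -7120$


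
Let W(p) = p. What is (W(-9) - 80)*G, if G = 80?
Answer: -7120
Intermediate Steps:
(W(-9) - 80)*G = (-9 - 80)*80 = -89*80 = -7120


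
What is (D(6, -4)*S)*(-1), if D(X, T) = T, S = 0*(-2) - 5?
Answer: -20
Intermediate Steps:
S = -5 (S = 0 - 5 = -5)
(D(6, -4)*S)*(-1) = -4*(-5)*(-1) = 20*(-1) = -20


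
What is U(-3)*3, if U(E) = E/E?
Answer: 3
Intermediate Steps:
U(E) = 1
U(-3)*3 = 1*3 = 3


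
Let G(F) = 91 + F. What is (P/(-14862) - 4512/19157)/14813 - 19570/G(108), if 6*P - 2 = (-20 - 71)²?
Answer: -165070207904239715/1678536738235716 ≈ -98.342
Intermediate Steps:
P = 2761/2 (P = ⅓ + (-20 - 71)²/6 = ⅓ + (⅙)*(-91)² = ⅓ + (⅙)*8281 = ⅓ + 8281/6 = 2761/2 ≈ 1380.5)
(P/(-14862) - 4512/19157)/14813 - 19570/G(108) = ((2761/2)/(-14862) - 4512/19157)/14813 - 19570/(91 + 108) = ((2761/2)*(-1/14862) - 4512*1/19157)*(1/14813) - 19570/199 = (-2761/29724 - 4512/19157)*(1/14813) - 19570*1/199 = -187007165/569422668*1/14813 - 19570/199 = -187007165/8434857981084 - 19570/199 = -165070207904239715/1678536738235716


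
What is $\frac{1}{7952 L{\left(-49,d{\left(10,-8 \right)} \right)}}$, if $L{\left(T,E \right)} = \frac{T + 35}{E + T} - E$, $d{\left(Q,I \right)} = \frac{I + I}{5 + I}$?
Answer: $- \frac{393}{15665440} \approx -2.5087 \cdot 10^{-5}$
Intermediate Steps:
$d{\left(Q,I \right)} = \frac{2 I}{5 + I}$
$L{\left(T,E \right)} = - E + \frac{35 + T}{E + T}$ ($L{\left(T,E \right)} = \frac{35 + T}{E + T} - E = - E + \frac{35 + T}{E + T}$)
$\frac{1}{7952 L{\left(-49,d{\left(10,-8 \right)} \right)}} = \frac{1}{7952 \frac{35 - 49 - \left(2 \left(-8\right) \frac{1}{5 - 8}\right)^{2} - 2 \left(-8\right) \frac{1}{5 - 8} \left(-49\right)}{2 \left(-8\right) \frac{1}{5 - 8} - 49}} = \frac{1}{7952 \frac{35 - 49 - \left(2 \left(-8\right) \frac{1}{-3}\right)^{2} - 2 \left(-8\right) \frac{1}{-3} \left(-49\right)}{2 \left(-8\right) \frac{1}{-3} - 49}} = \frac{1}{7952 \frac{35 - 49 - \left(2 \left(-8\right) \left(- \frac{1}{3}\right)\right)^{2} - 2 \left(-8\right) \left(- \frac{1}{3}\right) \left(-49\right)}{2 \left(-8\right) \left(- \frac{1}{3}\right) - 49}} = \frac{1}{7952 \frac{35 - 49 - \left(\frac{16}{3}\right)^{2} - \frac{16}{3} \left(-49\right)}{\frac{16}{3} - 49}} = \frac{1}{7952 \frac{35 - 49 - \frac{256}{9} + \frac{784}{3}}{- \frac{131}{3}}} = \frac{1}{7952 \left(- \frac{3 \left(35 - 49 - \frac{256}{9} + \frac{784}{3}\right)}{131}\right)} = \frac{1}{7952 \left(\left(- \frac{3}{131}\right) \frac{1970}{9}\right)} = \frac{1}{7952 \left(- \frac{1970}{393}\right)} = \frac{1}{7952} \left(- \frac{393}{1970}\right) = - \frac{393}{15665440}$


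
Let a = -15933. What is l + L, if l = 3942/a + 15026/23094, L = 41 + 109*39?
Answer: 263236422949/61326117 ≈ 4292.4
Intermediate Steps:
L = 4292 (L = 41 + 4251 = 4292)
l = 24728785/61326117 (l = 3942/(-15933) + 15026/23094 = 3942*(-1/15933) + 15026*(1/23094) = -1314/5311 + 7513/11547 = 24728785/61326117 ≈ 0.40323)
l + L = 24728785/61326117 + 4292 = 263236422949/61326117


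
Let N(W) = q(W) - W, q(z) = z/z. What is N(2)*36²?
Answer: -1296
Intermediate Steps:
q(z) = 1
N(W) = 1 - W
N(2)*36² = (1 - 1*2)*36² = (1 - 2)*1296 = -1*1296 = -1296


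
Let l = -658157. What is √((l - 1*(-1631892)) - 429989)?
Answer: √543746 ≈ 737.39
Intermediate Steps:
√((l - 1*(-1631892)) - 429989) = √((-658157 - 1*(-1631892)) - 429989) = √((-658157 + 1631892) - 429989) = √(973735 - 429989) = √543746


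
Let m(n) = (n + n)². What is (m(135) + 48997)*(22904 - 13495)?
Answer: 1146928873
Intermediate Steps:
m(n) = 4*n² (m(n) = (2*n)² = 4*n²)
(m(135) + 48997)*(22904 - 13495) = (4*135² + 48997)*(22904 - 13495) = (4*18225 + 48997)*9409 = (72900 + 48997)*9409 = 121897*9409 = 1146928873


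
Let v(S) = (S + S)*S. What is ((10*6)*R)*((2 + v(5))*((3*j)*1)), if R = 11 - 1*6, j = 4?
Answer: 187200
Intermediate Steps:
v(S) = 2*S**2 (v(S) = (2*S)*S = 2*S**2)
R = 5 (R = 11 - 6 = 5)
((10*6)*R)*((2 + v(5))*((3*j)*1)) = ((10*6)*5)*((2 + 2*5**2)*((3*4)*1)) = (60*5)*((2 + 2*25)*(12*1)) = 300*((2 + 50)*12) = 300*(52*12) = 300*624 = 187200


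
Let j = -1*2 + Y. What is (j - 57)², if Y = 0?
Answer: 3481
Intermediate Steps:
j = -2 (j = -1*2 + 0 = -2 + 0 = -2)
(j - 57)² = (-2 - 57)² = (-59)² = 3481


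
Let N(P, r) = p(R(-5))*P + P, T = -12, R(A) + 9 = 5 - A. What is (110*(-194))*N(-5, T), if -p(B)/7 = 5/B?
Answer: -3627800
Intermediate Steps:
R(A) = -4 - A (R(A) = -9 + (5 - A) = -4 - A)
p(B) = -35/B
N(P, r) = -34*P (N(P, r) = (-35/(-4 - 1*(-5)))*P + P = (-35/(-4 + 5))*P + P = (-35/1)*P + P = (-35*1)*P + P = -35*P + P = -34*P)
(110*(-194))*N(-5, T) = (110*(-194))*(-34*(-5)) = -21340*170 = -3627800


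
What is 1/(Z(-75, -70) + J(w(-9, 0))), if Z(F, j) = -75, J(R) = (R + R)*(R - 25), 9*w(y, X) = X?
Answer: -1/75 ≈ -0.013333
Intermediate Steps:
w(y, X) = X/9
J(R) = 2*R*(-25 + R) (J(R) = (2*R)*(-25 + R) = 2*R*(-25 + R))
1/(Z(-75, -70) + J(w(-9, 0))) = 1/(-75 + 2*((⅑)*0)*(-25 + (⅑)*0)) = 1/(-75 + 2*0*(-25 + 0)) = 1/(-75 + 2*0*(-25)) = 1/(-75 + 0) = 1/(-75) = -1/75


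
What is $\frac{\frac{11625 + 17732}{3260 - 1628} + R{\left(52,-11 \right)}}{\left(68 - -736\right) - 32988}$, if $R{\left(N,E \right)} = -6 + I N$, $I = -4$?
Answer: $\frac{319891}{52524288} \approx 0.0060903$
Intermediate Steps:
$R{\left(N,E \right)} = -6 - 4 N$
$\frac{\frac{11625 + 17732}{3260 - 1628} + R{\left(52,-11 \right)}}{\left(68 - -736\right) - 32988} = \frac{\frac{11625 + 17732}{3260 - 1628} - 214}{\left(68 - -736\right) - 32988} = \frac{\frac{29357}{1632} - 214}{\left(68 + 736\right) - 32988} = \frac{29357 \cdot \frac{1}{1632} - 214}{804 - 32988} = \frac{\frac{29357}{1632} - 214}{-32184} = \left(- \frac{319891}{1632}\right) \left(- \frac{1}{32184}\right) = \frac{319891}{52524288}$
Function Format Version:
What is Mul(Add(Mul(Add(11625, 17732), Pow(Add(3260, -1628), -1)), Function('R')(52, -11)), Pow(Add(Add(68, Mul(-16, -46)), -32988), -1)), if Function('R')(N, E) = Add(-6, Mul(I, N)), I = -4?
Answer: Rational(319891, 52524288) ≈ 0.0060903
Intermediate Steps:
Function('R')(N, E) = Add(-6, Mul(-4, N))
Mul(Add(Mul(Add(11625, 17732), Pow(Add(3260, -1628), -1)), Function('R')(52, -11)), Pow(Add(Add(68, Mul(-16, -46)), -32988), -1)) = Mul(Add(Mul(Add(11625, 17732), Pow(Add(3260, -1628), -1)), Add(-6, Mul(-4, 52))), Pow(Add(Add(68, Mul(-16, -46)), -32988), -1)) = Mul(Add(Mul(29357, Pow(1632, -1)), Add(-6, -208)), Pow(Add(Add(68, 736), -32988), -1)) = Mul(Add(Mul(29357, Rational(1, 1632)), -214), Pow(Add(804, -32988), -1)) = Mul(Add(Rational(29357, 1632), -214), Pow(-32184, -1)) = Mul(Rational(-319891, 1632), Rational(-1, 32184)) = Rational(319891, 52524288)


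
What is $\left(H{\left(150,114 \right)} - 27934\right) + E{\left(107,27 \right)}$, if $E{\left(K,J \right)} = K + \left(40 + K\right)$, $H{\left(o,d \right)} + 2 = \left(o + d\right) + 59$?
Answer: $-27359$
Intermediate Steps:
$H{\left(o,d \right)} = 57 + d + o$ ($H{\left(o,d \right)} = -2 + \left(\left(o + d\right) + 59\right) = -2 + \left(\left(d + o\right) + 59\right) = -2 + \left(59 + d + o\right) = 57 + d + o$)
$E{\left(K,J \right)} = 40 + 2 K$
$\left(H{\left(150,114 \right)} - 27934\right) + E{\left(107,27 \right)} = \left(\left(57 + 114 + 150\right) - 27934\right) + \left(40 + 2 \cdot 107\right) = \left(321 - 27934\right) + \left(40 + 214\right) = -27613 + 254 = -27359$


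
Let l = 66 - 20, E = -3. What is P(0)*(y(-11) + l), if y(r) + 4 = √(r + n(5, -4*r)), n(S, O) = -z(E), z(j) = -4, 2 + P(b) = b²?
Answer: -84 - 2*I*√7 ≈ -84.0 - 5.2915*I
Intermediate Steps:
P(b) = -2 + b²
n(S, O) = 4 (n(S, O) = -1*(-4) = 4)
y(r) = -4 + √(4 + r) (y(r) = -4 + √(r + 4) = -4 + √(4 + r))
l = 46
P(0)*(y(-11) + l) = (-2 + 0²)*((-4 + √(4 - 11)) + 46) = (-2 + 0)*((-4 + √(-7)) + 46) = -2*((-4 + I*√7) + 46) = -2*(42 + I*√7) = -84 - 2*I*√7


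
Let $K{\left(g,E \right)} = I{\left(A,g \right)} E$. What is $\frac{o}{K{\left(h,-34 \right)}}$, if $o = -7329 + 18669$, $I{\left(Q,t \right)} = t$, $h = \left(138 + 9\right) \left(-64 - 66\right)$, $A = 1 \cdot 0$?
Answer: $\frac{27}{1547} \approx 0.017453$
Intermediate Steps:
$A = 0$
$h = -19110$ ($h = 147 \left(-130\right) = -19110$)
$o = 11340$
$K{\left(g,E \right)} = E g$ ($K{\left(g,E \right)} = g E = E g$)
$\frac{o}{K{\left(h,-34 \right)}} = \frac{11340}{\left(-34\right) \left(-19110\right)} = \frac{11340}{649740} = 11340 \cdot \frac{1}{649740} = \frac{27}{1547}$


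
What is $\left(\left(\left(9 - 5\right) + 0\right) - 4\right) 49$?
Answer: $0$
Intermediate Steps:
$\left(\left(\left(9 - 5\right) + 0\right) - 4\right) 49 = \left(\left(4 + 0\right) - 4\right) 49 = \left(4 - 4\right) 49 = 0 \cdot 49 = 0$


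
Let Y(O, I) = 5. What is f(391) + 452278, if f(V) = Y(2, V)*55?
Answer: 452553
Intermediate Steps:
f(V) = 275 (f(V) = 5*55 = 275)
f(391) + 452278 = 275 + 452278 = 452553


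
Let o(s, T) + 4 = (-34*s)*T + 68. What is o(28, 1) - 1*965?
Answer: -1853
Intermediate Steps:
o(s, T) = 64 - 34*T*s (o(s, T) = -4 + ((-34*s)*T + 68) = -4 + (-34*T*s + 68) = -4 + (68 - 34*T*s) = 64 - 34*T*s)
o(28, 1) - 1*965 = (64 - 34*1*28) - 1*965 = (64 - 952) - 965 = -888 - 965 = -1853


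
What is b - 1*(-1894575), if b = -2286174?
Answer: -391599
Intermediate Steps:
b - 1*(-1894575) = -2286174 - 1*(-1894575) = -2286174 + 1894575 = -391599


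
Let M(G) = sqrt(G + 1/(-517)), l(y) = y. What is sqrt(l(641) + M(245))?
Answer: sqrt(171332249 + 1034*sqrt(16371322))/517 ≈ 25.625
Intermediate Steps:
M(G) = sqrt(-1/517 + G) (M(G) = sqrt(G - 1/517) = sqrt(-1/517 + G))
sqrt(l(641) + M(245)) = sqrt(641 + sqrt(-517 + 267289*245)/517) = sqrt(641 + sqrt(-517 + 65485805)/517) = sqrt(641 + sqrt(65485288)/517) = sqrt(641 + (2*sqrt(16371322))/517) = sqrt(641 + 2*sqrt(16371322)/517)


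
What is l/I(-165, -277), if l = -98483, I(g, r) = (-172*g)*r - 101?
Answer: 98483/7861361 ≈ 0.012527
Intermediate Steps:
I(g, r) = -101 - 172*g*r (I(g, r) = -172*g*r - 101 = -101 - 172*g*r)
l/I(-165, -277) = -98483/(-101 - 172*(-165)*(-277)) = -98483/(-101 - 7861260) = -98483/(-7861361) = -98483*(-1/7861361) = 98483/7861361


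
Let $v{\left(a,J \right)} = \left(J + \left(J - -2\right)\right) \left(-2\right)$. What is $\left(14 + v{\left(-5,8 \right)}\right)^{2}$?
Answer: $484$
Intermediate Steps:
$v{\left(a,J \right)} = -4 - 4 J$ ($v{\left(a,J \right)} = \left(J + \left(J + 2\right)\right) \left(-2\right) = \left(J + \left(2 + J\right)\right) \left(-2\right) = \left(2 + 2 J\right) \left(-2\right) = -4 - 4 J$)
$\left(14 + v{\left(-5,8 \right)}\right)^{2} = \left(14 - 36\right)^{2} = \left(-22\right)^{2} = 484$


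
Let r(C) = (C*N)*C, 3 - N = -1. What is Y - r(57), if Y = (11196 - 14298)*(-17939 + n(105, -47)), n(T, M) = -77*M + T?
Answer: 44081934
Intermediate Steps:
N = 4 (N = 3 - 1*(-1) = 3 + 1 = 4)
n(T, M) = T - 77*M
r(C) = 4*C² (r(C) = (C*4)*C = (4*C)*C = 4*C²)
Y = 44094930 (Y = (11196 - 14298)*(-17939 + (105 - 77*(-47))) = -3102*(-17939 + (105 + 3619)) = -3102*(-17939 + 3724) = -3102*(-14215) = 44094930)
Y - r(57) = 44094930 - 4*57² = 44094930 - 4*3249 = 44094930 - 1*12996 = 44094930 - 12996 = 44081934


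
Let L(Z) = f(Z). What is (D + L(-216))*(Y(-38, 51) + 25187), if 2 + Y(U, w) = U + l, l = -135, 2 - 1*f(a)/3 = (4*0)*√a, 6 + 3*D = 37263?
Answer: 310774100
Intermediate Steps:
D = 12419 (D = -2 + (⅓)*37263 = -2 + 12421 = 12419)
f(a) = 6 (f(a) = 6 - 3*4*0*√a = 6 - 0*√a = 6 - 3*0 = 6 + 0 = 6)
L(Z) = 6
Y(U, w) = -137 + U (Y(U, w) = -2 + (U - 135) = -2 + (-135 + U) = -137 + U)
(D + L(-216))*(Y(-38, 51) + 25187) = (12419 + 6)*((-137 - 38) + 25187) = 12425*(-175 + 25187) = 12425*25012 = 310774100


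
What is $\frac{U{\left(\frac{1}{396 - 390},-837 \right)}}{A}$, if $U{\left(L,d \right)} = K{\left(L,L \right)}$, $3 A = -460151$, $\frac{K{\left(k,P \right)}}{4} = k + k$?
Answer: $- \frac{4}{460151} \approx -8.6928 \cdot 10^{-6}$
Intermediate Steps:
$K{\left(k,P \right)} = 8 k$ ($K{\left(k,P \right)} = 4 \left(k + k\right) = 4 \cdot 2 k = 8 k$)
$A = - \frac{460151}{3}$ ($A = \frac{1}{3} \left(-460151\right) = - \frac{460151}{3} \approx -1.5338 \cdot 10^{5}$)
$U{\left(L,d \right)} = 8 L$
$\frac{U{\left(\frac{1}{396 - 390},-837 \right)}}{A} = \frac{8 \frac{1}{396 - 390}}{- \frac{460151}{3}} = \frac{8}{6} \left(- \frac{3}{460151}\right) = 8 \cdot \frac{1}{6} \left(- \frac{3}{460151}\right) = \frac{4}{3} \left(- \frac{3}{460151}\right) = - \frac{4}{460151}$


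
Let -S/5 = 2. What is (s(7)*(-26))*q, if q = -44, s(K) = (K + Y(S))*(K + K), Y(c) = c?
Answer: -48048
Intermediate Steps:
S = -10 (S = -5*2 = -10)
s(K) = 2*K*(-10 + K) (s(K) = (K - 10)*(K + K) = (-10 + K)*(2*K) = 2*K*(-10 + K))
(s(7)*(-26))*q = ((2*7*(-10 + 7))*(-26))*(-44) = ((2*7*(-3))*(-26))*(-44) = -42*(-26)*(-44) = 1092*(-44) = -48048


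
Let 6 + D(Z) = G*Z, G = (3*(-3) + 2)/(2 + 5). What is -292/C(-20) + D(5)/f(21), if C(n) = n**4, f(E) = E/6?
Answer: -880511/280000 ≈ -3.1447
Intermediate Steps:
f(E) = E/6 (f(E) = E*(1/6) = E/6)
G = -1 (G = (-9 + 2)/7 = -7*1/7 = -1)
D(Z) = -6 - Z
-292/C(-20) + D(5)/f(21) = -292/((-20)**4) + (-6 - 1*5)/(((1/6)*21)) = -292/160000 + (-6 - 5)/(7/2) = -292*1/160000 - 11*2/7 = -73/40000 - 22/7 = -880511/280000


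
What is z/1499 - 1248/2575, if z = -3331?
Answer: -10448077/3859925 ≈ -2.7068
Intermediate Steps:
z/1499 - 1248/2575 = -3331/1499 - 1248/2575 = -10448077/3859925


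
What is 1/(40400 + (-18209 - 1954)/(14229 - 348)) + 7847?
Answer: 1466793252540/186924079 ≈ 7847.0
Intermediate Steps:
1/(40400 + (-18209 - 1954)/(14229 - 348)) + 7847 = 1/(40400 - 20163/13881) + 7847 = 1/(40400 - 20163*1/13881) + 7847 = 1/(40400 - 6721/4627) + 7847 = 1/(186924079/4627) + 7847 = 4627/186924079 + 7847 = 1466793252540/186924079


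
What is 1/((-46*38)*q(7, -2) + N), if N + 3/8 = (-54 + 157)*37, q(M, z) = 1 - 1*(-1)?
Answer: 8/2517 ≈ 0.0031784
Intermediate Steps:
q(M, z) = 2 (q(M, z) = 1 + 1 = 2)
N = 30485/8 (N = -3/8 + (-54 + 157)*37 = -3/8 + 103*37 = -3/8 + 3811 = 30485/8 ≈ 3810.6)
1/((-46*38)*q(7, -2) + N) = 1/(-46*38*2 + 30485/8) = 1/(-1748*2 + 30485/8) = 1/(-3496 + 30485/8) = 1/(2517/8) = 8/2517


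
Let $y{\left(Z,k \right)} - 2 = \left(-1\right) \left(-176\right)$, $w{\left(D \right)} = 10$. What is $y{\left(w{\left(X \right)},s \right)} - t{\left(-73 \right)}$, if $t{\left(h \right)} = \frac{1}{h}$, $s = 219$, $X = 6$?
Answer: $\frac{12995}{73} \approx 178.01$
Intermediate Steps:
$y{\left(Z,k \right)} = 178$ ($y{\left(Z,k \right)} = 2 - -176 = 2 + 176 = 178$)
$y{\left(w{\left(X \right)},s \right)} - t{\left(-73 \right)} = 178 - \frac{1}{-73} = 178 - - \frac{1}{73} = 178 + \frac{1}{73} = \frac{12995}{73}$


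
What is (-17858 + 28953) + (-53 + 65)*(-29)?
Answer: 10747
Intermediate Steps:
(-17858 + 28953) + (-53 + 65)*(-29) = 11095 + 12*(-29) = 11095 - 348 = 10747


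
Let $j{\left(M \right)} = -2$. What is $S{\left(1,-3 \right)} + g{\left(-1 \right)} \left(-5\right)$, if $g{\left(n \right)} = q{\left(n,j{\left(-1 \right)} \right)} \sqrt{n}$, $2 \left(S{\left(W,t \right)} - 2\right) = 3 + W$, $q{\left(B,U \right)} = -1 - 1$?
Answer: $4 + 10 i \approx 4.0 + 10.0 i$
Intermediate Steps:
$q{\left(B,U \right)} = -2$ ($q{\left(B,U \right)} = -1 - 1 = -2$)
$S{\left(W,t \right)} = \frac{7}{2} + \frac{W}{2}$ ($S{\left(W,t \right)} = 2 + \frac{3 + W}{2} = 2 + \left(\frac{3}{2} + \frac{W}{2}\right) = \frac{7}{2} + \frac{W}{2}$)
$g{\left(n \right)} = - 2 \sqrt{n}$
$S{\left(1,-3 \right)} + g{\left(-1 \right)} \left(-5\right) = \left(\frac{7}{2} + \frac{1}{2} \cdot 1\right) + - 2 \sqrt{-1} \left(-5\right) = \left(\frac{7}{2} + \frac{1}{2}\right) + - 2 i \left(-5\right) = 4 + 10 i$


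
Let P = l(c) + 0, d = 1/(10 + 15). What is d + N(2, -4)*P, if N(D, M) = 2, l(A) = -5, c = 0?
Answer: -249/25 ≈ -9.9600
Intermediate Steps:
d = 1/25 ≈ 0.040000
P = -5 (P = -5 + 0 = -5)
d + N(2, -4)*P = 1/25 + 2*(-5) = 1/25 - 10 = -249/25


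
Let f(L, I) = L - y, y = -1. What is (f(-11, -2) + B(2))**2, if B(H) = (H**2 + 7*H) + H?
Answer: 100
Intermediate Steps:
f(L, I) = 1 + L (f(L, I) = L - 1*(-1) = L + 1 = 1 + L)
B(H) = H**2 + 8*H
(f(-11, -2) + B(2))**2 = ((1 - 11) + 2*(8 + 2))**2 = (-10 + 2*10)**2 = (-10 + 20)**2 = 10**2 = 100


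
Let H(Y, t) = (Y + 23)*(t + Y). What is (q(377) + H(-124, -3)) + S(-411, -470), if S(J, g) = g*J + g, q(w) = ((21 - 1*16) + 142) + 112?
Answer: 205786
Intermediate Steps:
H(Y, t) = (23 + Y)*(Y + t)
q(w) = 259 (q(w) = ((21 - 16) + 142) + 112 = (5 + 142) + 112 = 147 + 112 = 259)
S(J, g) = g + J*g (S(J, g) = J*g + g = g + J*g)
(q(377) + H(-124, -3)) + S(-411, -470) = (259 + ((-124)² + 23*(-124) + 23*(-3) - 124*(-3))) - 470*(1 - 411) = (259 + (15376 - 2852 - 69 + 372)) - 470*(-410) = (259 + 12827) + 192700 = 13086 + 192700 = 205786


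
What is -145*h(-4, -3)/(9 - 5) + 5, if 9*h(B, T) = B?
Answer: 190/9 ≈ 21.111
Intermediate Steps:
h(B, T) = B/9
-145*h(-4, -3)/(9 - 5) + 5 = -145*(⅑)*(-4)/(9 - 5) + 5 = -(-580)/(9*4) + 5 = -145*(-⅑) + 5 = 145/9 + 5 = 190/9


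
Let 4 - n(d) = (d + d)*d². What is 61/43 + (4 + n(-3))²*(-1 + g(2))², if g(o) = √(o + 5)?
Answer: 1322397/43 - 7688*√7 ≈ 10413.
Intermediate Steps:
g(o) = √(5 + o)
n(d) = 4 - 2*d³ (n(d) = 4 - (d + d)*d² = 4 - 2*d*d² = 4 - 2*d³)
61/43 + (4 + n(-3))²*(-1 + g(2))² = 61/43 + (4 + (4 - 2*(-3)³))²*(-1 + √(5 + 2))² = 61*(1/43) + (4 + (4 - 2*(-27)))²*(-1 + √7)² = 61/43 + (4 + (4 + 54))²*(-1 + √7)² = 61/43 + (4 + 58)²*(-1 + √7)² = 61/43 + 62²*(-1 + √7)² = 61/43 + 3844*(-1 + √7)²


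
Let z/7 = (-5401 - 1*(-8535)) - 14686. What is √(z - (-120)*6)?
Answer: 4*I*√5009 ≈ 283.1*I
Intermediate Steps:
z = -80864 (z = 7*((-5401 - 1*(-8535)) - 14686) = 7*((-5401 + 8535) - 14686) = 7*(3134 - 14686) = 7*(-11552) = -80864)
√(z - (-120)*6) = √(-80864 - (-120)*6) = √(-80864 - 12*(-60)) = √(-80864 + 720) = √(-80144) = 4*I*√5009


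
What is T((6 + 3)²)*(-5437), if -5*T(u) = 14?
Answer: 76118/5 ≈ 15224.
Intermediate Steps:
T(u) = -14/5 (T(u) = -⅕*14 = -14/5)
T((6 + 3)²)*(-5437) = -14/5*(-5437) = 76118/5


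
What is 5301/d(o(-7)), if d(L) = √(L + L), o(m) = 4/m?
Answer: -5301*I*√14/4 ≈ -4958.6*I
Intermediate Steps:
d(L) = √2*√L (d(L) = √(2*L) = √2*√L)
5301/d(o(-7)) = 5301/((√2*√(4/(-7)))) = 5301/((√2*√(4*(-⅐)))) = 5301/((√2*√(-4/7))) = 5301/((√2*(2*I*√7/7))) = 5301/((2*I*√14/7)) = 5301*(-I*√14/4) = -5301*I*√14/4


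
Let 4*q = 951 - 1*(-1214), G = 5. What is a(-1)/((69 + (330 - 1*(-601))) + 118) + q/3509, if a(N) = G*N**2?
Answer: 1245325/7846124 ≈ 0.15872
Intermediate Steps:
a(N) = 5*N**2
q = 2165/4 (q = (951 - 1*(-1214))/4 = (951 + 1214)/4 = (1/4)*2165 = 2165/4 ≈ 541.25)
a(-1)/((69 + (330 - 1*(-601))) + 118) + q/3509 = (5*(-1)**2)/((69 + (330 - 1*(-601))) + 118) + (2165/4)/3509 = (5*1)/((69 + (330 + 601)) + 118) + (2165/4)*(1/3509) = 5/((69 + 931) + 118) + 2165/14036 = 5/(1000 + 118) + 2165/14036 = 5/1118 + 2165/14036 = 1245325/7846124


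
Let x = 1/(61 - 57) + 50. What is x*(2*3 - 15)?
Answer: -1809/4 ≈ -452.25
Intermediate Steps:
x = 201/4 (x = 1/4 + 50 = ¼ + 50 = 201/4 ≈ 50.250)
x*(2*3 - 15) = 201*(2*3 - 15)/4 = 201*(6 - 15)/4 = (201/4)*(-9) = -1809/4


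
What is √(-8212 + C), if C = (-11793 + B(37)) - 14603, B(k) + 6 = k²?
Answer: I*√33245 ≈ 182.33*I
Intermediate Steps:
B(k) = -6 + k²
C = -25033 (C = (-11793 + (-6 + 37²)) - 14603 = (-11793 + (-6 + 1369)) - 14603 = (-11793 + 1363) - 14603 = -10430 - 14603 = -25033)
√(-8212 + C) = √(-8212 - 25033) = √(-33245) = I*√33245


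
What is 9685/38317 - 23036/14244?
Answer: -186179318/136446837 ≈ -1.3645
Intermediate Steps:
9685/38317 - 23036/14244 = 9685*(1/38317) - 23036*1/14244 = 9685/38317 - 5759/3561 = -186179318/136446837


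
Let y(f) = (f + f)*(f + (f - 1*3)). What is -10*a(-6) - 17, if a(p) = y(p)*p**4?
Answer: -2332817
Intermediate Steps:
y(f) = 2*f*(-3 + 2*f) (y(f) = (2*f)*(f + (f - 3)) = (2*f)*(f + (-3 + f)) = (2*f)*(-3 + 2*f) = 2*f*(-3 + 2*f))
a(p) = 2*p**5*(-3 + 2*p) (a(p) = (2*p*(-3 + 2*p))*p**4 = 2*p**5*(-3 + 2*p))
-10*a(-6) - 17 = -10*(-6)**5*(-6 + 4*(-6)) - 17 = -(-77760)*(-6 - 24) - 17 = -(-77760)*(-30) - 17 = -10*233280 - 17 = -2332800 - 17 = -2332817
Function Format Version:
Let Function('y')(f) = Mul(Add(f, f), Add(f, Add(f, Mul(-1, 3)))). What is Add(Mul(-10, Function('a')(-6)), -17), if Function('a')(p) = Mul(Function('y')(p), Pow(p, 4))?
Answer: -2332817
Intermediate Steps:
Function('y')(f) = Mul(2, f, Add(-3, Mul(2, f))) (Function('y')(f) = Mul(Mul(2, f), Add(f, Add(f, -3))) = Mul(Mul(2, f), Add(f, Add(-3, f))) = Mul(Mul(2, f), Add(-3, Mul(2, f))) = Mul(2, f, Add(-3, Mul(2, f))))
Function('a')(p) = Mul(2, Pow(p, 5), Add(-3, Mul(2, p))) (Function('a')(p) = Mul(Mul(2, p, Add(-3, Mul(2, p))), Pow(p, 4)) = Mul(2, Pow(p, 5), Add(-3, Mul(2, p))))
Add(Mul(-10, Function('a')(-6)), -17) = Add(Mul(-10, Mul(Pow(-6, 5), Add(-6, Mul(4, -6)))), -17) = Add(Mul(-10, Mul(-7776, Add(-6, -24))), -17) = Add(Mul(-10, Mul(-7776, -30)), -17) = Add(Mul(-10, 233280), -17) = Add(-2332800, -17) = -2332817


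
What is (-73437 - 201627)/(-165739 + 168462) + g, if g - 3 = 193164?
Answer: 525718677/2723 ≈ 1.9307e+5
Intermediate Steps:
g = 193167 (g = 3 + 193164 = 193167)
(-73437 - 201627)/(-165739 + 168462) + g = (-73437 - 201627)/(-165739 + 168462) + 193167 = -275064/2723 + 193167 = 525718677/2723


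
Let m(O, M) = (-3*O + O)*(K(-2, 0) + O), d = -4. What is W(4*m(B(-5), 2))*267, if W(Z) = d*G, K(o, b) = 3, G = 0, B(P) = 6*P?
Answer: 0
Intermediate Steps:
m(O, M) = -2*O*(3 + O) (m(O, M) = (-3*O + O)*(3 + O) = (-2*O)*(3 + O) = -2*O*(3 + O))
W(Z) = 0 (W(Z) = -4*0 = 0)
W(4*m(B(-5), 2))*267 = 0*267 = 0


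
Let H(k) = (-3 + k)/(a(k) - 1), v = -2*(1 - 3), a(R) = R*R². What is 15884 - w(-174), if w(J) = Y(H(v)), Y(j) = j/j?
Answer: 15883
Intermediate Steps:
a(R) = R³
v = 4 (v = -2*(-2) = 4)
H(k) = (-3 + k)/(-1 + k³) (H(k) = (-3 + k)/(k³ - 1) = (-3 + k)/(-1 + k³))
Y(j) = 1
w(J) = 1
15884 - w(-174) = 15884 - 1*1 = 15884 - 1 = 15883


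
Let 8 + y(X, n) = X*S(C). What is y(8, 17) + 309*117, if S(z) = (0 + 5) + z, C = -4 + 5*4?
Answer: 36313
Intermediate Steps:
C = 16 (C = -4 + 20 = 16)
S(z) = 5 + z
y(X, n) = -8 + 21*X (y(X, n) = -8 + X*(5 + 16) = -8 + X*21 = -8 + 21*X)
y(8, 17) + 309*117 = (-8 + 21*8) + 309*117 = (-8 + 168) + 36153 = 160 + 36153 = 36313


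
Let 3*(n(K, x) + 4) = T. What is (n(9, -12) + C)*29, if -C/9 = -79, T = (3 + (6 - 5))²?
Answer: 61973/3 ≈ 20658.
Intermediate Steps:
T = 16 (T = (3 + 1)² = 4² = 16)
C = 711 (C = -9*(-79) = 711)
n(K, x) = 4/3 (n(K, x) = -4 + (⅓)*16 = -4 + 16/3 = 4/3)
(n(9, -12) + C)*29 = (4/3 + 711)*29 = (2137/3)*29 = 61973/3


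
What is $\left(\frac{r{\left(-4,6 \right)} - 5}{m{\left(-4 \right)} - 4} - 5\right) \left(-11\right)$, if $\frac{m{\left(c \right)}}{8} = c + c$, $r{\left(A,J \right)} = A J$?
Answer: $\frac{3421}{68} \approx 50.309$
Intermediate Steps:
$m{\left(c \right)} = 16 c$ ($m{\left(c \right)} = 8 \left(c + c\right) = 8 \cdot 2 c = 16 c$)
$\left(\frac{r{\left(-4,6 \right)} - 5}{m{\left(-4 \right)} - 4} - 5\right) \left(-11\right) = \left(\frac{\left(-4\right) 6 - 5}{16 \left(-4\right) - 4} - 5\right) \left(-11\right) = \left(\frac{-24 - 5}{-64 - 4} - 5\right) \left(-11\right) = \left(- \frac{29}{-68} - 5\right) \left(-11\right) = \left(\left(-29\right) \left(- \frac{1}{68}\right) - 5\right) \left(-11\right) = \left(\frac{29}{68} - 5\right) \left(-11\right) = \left(- \frac{311}{68}\right) \left(-11\right) = \frac{3421}{68}$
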